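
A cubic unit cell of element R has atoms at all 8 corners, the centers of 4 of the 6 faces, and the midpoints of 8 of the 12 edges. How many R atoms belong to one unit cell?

Corner atoms are shared by 8 cells (1/8 each), face atoms by 2 (1/2 each), edge atoms by 4 (1/4 each).
Net atoms = 8 × 1/8 + 4 × 1/2 + 8 × 1/4 = 1 + 2 + 2 = 5.

5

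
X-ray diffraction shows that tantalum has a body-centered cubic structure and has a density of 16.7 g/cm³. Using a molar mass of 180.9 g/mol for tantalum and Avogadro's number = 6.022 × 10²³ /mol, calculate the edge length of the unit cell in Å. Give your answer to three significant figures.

With Z = 2 atoms per BCC cell, a³ = Z·M/(N_A·ρ) = 2 × 180.9 / (6.022 × 10²³ × 16.70 g/cm³) = 3.598 × 10^-23 cm³.
a = (3.598 × 10^-23)^(1/3) = 3.301 × 10^-8 cm = 3.30 Å.

3.30 Å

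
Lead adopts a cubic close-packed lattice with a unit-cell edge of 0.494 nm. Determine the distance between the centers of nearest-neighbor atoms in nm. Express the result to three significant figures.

In an FCC structure, atoms touch along the face diagonal, so √2·a = 4r; the nearest-neighbor distance equals 2r = 0.7071·a.
d = 0.7071 × 0.494 = 0.349 nm.

0.349 nm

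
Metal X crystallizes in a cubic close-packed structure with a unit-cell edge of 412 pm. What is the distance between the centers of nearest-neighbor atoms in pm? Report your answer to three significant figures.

291 pm

In an FCC structure, atoms touch along the face diagonal, so √2·a = 4r; the nearest-neighbor distance equals 2r = 0.7071·a.
d = 0.7071 × 412 = 291 pm.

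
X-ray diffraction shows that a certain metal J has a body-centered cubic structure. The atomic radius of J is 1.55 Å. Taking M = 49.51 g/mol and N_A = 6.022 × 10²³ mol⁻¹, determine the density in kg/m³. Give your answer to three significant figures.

In a BCC lattice, atoms touch along the body diagonal, so √3·a = 4r, giving a = 3.580 Å = 3.580 × 10^-8 cm.
With Z = 2, ρ = Z·M/(N_A·a³) = 2 × 49.51 / (6.022 × 10²³ × 4.587 × 10^-23) = 3.585 g/cm³ = 3580 kg/m³.

3580 kg/m³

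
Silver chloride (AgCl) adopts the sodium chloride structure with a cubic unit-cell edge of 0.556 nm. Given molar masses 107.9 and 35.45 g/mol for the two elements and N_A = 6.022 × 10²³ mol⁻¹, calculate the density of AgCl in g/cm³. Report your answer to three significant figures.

5.54 g/cm³

The sodium chloride structure contains Z = 4 formula units per cell; M(AgCl) = 107.9 + 35.45 = 143.35 g/mol.
a³ = (5.560 × 10^-8 cm)³ = 1.719 × 10^-22 cm³.
ρ = 4 × 143.35 / (6.022 × 10²³ × 1.719 × 10^-22) = 5.540 g/cm³.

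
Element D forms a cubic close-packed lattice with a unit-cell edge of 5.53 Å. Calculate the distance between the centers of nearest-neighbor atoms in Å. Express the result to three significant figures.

In an FCC structure, atoms touch along the face diagonal, so √2·a = 4r; the nearest-neighbor distance equals 2r = 0.7071·a.
d = 0.7071 × 5.53 = 3.91 Å.

3.91 Å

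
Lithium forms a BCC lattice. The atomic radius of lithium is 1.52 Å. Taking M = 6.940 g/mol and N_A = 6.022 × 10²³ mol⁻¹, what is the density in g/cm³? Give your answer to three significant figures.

In a BCC lattice, atoms touch along the body diagonal, so √3·a = 4r, giving a = 3.510 Å = 3.510 × 10^-8 cm.
With Z = 2, ρ = Z·M/(N_A·a³) = 2 × 6.940 / (6.022 × 10²³ × 4.325 × 10^-23) = 0.5329 g/cm³.

0.533 g/cm³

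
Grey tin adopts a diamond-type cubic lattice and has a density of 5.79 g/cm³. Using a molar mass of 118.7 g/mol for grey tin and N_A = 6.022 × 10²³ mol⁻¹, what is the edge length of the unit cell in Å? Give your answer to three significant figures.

With Z = 8 atoms per diamond cubic cell, a³ = Z·M/(N_A·ρ) = 8 × 118.7 / (6.022 × 10²³ × 5.790 g/cm³) = 2.723 × 10^-22 cm³.
a = (2.723 × 10^-22)^(1/3) = 6.482 × 10^-8 cm = 6.48 Å.

6.48 Å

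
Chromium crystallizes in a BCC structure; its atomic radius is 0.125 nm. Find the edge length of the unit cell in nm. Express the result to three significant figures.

0.289 nm

In a BCC lattice, atoms touch along the body diagonal, so √3·a = 4r.
a = 4r/√3 = 4 × 0.125 / 1.7321 = 0.289 nm.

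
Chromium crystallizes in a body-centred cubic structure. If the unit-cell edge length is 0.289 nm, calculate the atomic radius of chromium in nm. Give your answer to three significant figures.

0.125 nm

In a BCC lattice, atoms touch along the body diagonal, so √3·a = 4r.
r = √3·a/4 = 1.7321 × 0.289 / 4 = 0.125 nm.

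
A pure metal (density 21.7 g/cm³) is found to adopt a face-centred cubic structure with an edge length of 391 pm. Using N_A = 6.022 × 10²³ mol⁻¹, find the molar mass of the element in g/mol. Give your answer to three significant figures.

195 g/mol

An FCC cell has Z = 4 atoms; a = 3.910 × 10^-8 cm.
M = ρ·N_A·a³/Z = 21.7 × 6.022 × 10²³ × 5.978 × 10^-23 / 4 = 195 g/mol.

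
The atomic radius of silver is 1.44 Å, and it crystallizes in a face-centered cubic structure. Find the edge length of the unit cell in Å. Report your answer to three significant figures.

4.07 Å

In an FCC lattice, atoms touch along the face diagonal, so √2·a = 4r.
a = 4r/√2 = 4 × 1.44 / 1.4142 = 4.07 Å.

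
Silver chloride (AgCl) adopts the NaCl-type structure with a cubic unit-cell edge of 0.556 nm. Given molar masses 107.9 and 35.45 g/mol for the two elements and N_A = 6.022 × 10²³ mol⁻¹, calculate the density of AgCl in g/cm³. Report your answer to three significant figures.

5.54 g/cm³

The NaCl-type structure contains Z = 4 formula units per cell; M(AgCl) = 107.9 + 35.45 = 143.35 g/mol.
a³ = (5.560 × 10^-8 cm)³ = 1.719 × 10^-22 cm³.
ρ = 4 × 143.35 / (6.022 × 10²³ × 1.719 × 10^-22) = 5.540 g/cm³.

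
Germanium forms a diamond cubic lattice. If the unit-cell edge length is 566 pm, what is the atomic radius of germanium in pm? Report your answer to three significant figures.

In a diamond cubic lattice, nearest neighbors lie along the body diagonal with √3·a = 8r.
r = √3·a/8 = 1.7321 × 566 / 8 = 123 pm.

123 pm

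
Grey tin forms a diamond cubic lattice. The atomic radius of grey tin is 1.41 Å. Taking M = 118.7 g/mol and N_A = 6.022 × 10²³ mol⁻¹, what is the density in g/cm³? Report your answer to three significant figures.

5.71 g/cm³

In a diamond cubic lattice, nearest neighbors lie along the body diagonal with √3·a = 8r, giving a = 6.513 Å = 6.513 × 10^-8 cm.
With Z = 8, ρ = Z·M/(N_A·a³) = 8 × 118.7 / (6.022 × 10²³ × 2.762 × 10^-22) = 5.709 g/cm³.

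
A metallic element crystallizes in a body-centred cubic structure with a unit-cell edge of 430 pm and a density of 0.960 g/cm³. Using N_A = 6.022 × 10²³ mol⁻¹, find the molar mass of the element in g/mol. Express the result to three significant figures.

A BCC cell has Z = 2 atoms; a = 4.300 × 10^-8 cm.
M = ρ·N_A·a³/Z = 0.960 × 6.022 × 10²³ × 7.951 × 10^-23 / 2 = 23.0 g/mol.

23.0 g/mol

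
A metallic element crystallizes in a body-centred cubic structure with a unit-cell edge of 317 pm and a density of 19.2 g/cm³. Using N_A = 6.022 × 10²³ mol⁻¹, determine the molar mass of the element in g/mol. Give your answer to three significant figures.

184 g/mol

A BCC cell has Z = 2 atoms; a = 3.170 × 10^-8 cm.
M = ρ·N_A·a³/Z = 19.2 × 6.022 × 10²³ × 3.186 × 10^-23 / 2 = 184 g/mol.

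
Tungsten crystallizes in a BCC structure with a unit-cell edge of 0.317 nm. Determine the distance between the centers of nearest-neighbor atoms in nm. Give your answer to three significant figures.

In a BCC structure, atoms touch along the body diagonal, so √3·a = 4r; the nearest-neighbor distance equals 2r = 0.8660·a.
d = 0.8660 × 0.317 = 0.275 nm.

0.275 nm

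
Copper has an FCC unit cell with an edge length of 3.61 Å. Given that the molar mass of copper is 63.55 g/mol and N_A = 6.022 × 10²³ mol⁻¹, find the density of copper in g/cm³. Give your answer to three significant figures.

8.97 g/cm³

An FCC unit cell contains Z = 4 atoms.
Cell volume: a³ = (3.61 Å)³ = (3.610 × 10^-8 cm)³ = 4.705 × 10^-23 cm³.
ρ = Z·M/(N_A·a³) = 4 × 63.55 / (6.022 × 10²³ × 4.705 × 10^-23) = 8.972 g/cm³.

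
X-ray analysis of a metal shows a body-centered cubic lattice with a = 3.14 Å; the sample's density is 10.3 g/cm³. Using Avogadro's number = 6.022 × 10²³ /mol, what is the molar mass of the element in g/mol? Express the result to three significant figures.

96.0 g/mol

A BCC cell has Z = 2 atoms; a = 3.140 × 10^-8 cm.
M = ρ·N_A·a³/Z = 10.3 × 6.022 × 10²³ × 3.096 × 10^-23 / 2 = 96.0 g/mol.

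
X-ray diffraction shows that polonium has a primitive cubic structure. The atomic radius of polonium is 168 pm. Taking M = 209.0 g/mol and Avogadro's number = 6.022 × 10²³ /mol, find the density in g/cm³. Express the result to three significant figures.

In a simple cubic lattice, atoms touch along the cell edge, so a = 2r, giving a = 336.0 pm = 3.360 × 10^-8 cm.
With Z = 1, ρ = Z·M/(N_A·a³) = 1 × 209.0 / (6.022 × 10²³ × 3.793 × 10^-23) = 9.149 g/cm³.

9.15 g/cm³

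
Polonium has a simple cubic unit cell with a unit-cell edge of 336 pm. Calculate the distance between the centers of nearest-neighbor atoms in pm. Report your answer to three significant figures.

In a simple cubic structure, atoms touch along the cell edge, so a = 2r; the nearest-neighbor distance equals 2r = 1.000·a.
d = 1.000 × 336 = 336 pm.

336 pm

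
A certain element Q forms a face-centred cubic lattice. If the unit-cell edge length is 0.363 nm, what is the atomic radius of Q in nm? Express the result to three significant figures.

In an FCC lattice, atoms touch along the face diagonal, so √2·a = 4r.
r = √2·a/4 = 1.4142 × 0.363 / 4 = 0.128 nm.

0.128 nm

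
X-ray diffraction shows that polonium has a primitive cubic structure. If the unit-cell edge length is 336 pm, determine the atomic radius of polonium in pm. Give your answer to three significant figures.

In a simple cubic lattice, atoms touch along the cell edge, so a = 2r.
r = a/2 = 336/2 = 168 pm.

168 pm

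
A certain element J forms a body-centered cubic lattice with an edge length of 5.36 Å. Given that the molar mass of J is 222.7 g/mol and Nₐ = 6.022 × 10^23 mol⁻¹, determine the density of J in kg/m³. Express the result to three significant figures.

4800 kg/m³

A BCC unit cell contains Z = 2 atoms.
Cell volume: a³ = (5.36 Å)³ = (5.360 × 10^-8 cm)³ = 1.540 × 10^-22 cm³.
ρ = Z·M/(N_A·a³) = 2 × 222.7 / (6.022 × 10²³ × 1.540 × 10^-22) = 4.803 g/cm³ = 4800 kg/m³.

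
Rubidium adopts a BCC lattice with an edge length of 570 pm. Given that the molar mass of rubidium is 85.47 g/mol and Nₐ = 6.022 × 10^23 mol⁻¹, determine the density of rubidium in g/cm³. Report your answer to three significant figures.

A BCC unit cell contains Z = 2 atoms.
Cell volume: a³ = (570 pm)³ = (5.700 × 10^-8 cm)³ = 1.852 × 10^-22 cm³.
ρ = Z·M/(N_A·a³) = 2 × 85.47 / (6.022 × 10²³ × 1.852 × 10^-22) = 1.533 g/cm³.

1.53 g/cm³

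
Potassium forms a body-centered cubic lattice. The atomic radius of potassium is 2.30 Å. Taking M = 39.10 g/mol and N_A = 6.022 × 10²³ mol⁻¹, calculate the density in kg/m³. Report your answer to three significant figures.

867 kg/m³

In a BCC lattice, atoms touch along the body diagonal, so √3·a = 4r, giving a = 5.312 Å = 5.312 × 10^-8 cm.
With Z = 2, ρ = Z·M/(N_A·a³) = 2 × 39.10 / (6.022 × 10²³ × 1.499 × 10^-22) = 0.8665 g/cm³ = 867 kg/m³.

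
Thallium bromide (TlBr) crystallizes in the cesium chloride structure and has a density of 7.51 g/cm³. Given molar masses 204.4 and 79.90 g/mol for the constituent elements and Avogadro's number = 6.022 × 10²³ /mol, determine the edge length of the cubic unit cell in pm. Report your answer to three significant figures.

398 pm

M(TlBr) = 284.3 g/mol; Z = 1 formula unit per cell.
a³ = Z·M/(N_A·ρ) = 1 × 284.3 / (6.022 × 10²³ × 7.51) = 6.286 × 10^-23 cm³, so a = 3.976 × 10^-8 cm = 398 pm.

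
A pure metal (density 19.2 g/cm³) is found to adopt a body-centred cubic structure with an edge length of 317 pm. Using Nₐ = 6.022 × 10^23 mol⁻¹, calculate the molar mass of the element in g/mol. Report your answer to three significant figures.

184 g/mol

A BCC cell has Z = 2 atoms; a = 3.170 × 10^-8 cm.
M = ρ·N_A·a³/Z = 19.2 × 6.022 × 10²³ × 3.186 × 10^-23 / 2 = 184 g/mol.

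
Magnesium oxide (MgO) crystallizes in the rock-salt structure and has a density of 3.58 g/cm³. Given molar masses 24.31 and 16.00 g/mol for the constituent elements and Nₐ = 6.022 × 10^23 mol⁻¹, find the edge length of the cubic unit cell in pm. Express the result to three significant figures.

421 pm

M(MgO) = 40.31 g/mol; Z = 4 formula units per cell.
a³ = Z·M/(N_A·ρ) = 4 × 40.31 / (6.022 × 10²³ × 3.58) = 7.479 × 10^-23 cm³, so a = 4.213 × 10^-8 cm = 421 pm.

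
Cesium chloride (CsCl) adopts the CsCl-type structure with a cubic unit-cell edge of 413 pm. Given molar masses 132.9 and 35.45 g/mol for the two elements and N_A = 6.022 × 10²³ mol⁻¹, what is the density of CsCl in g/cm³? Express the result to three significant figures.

3.97 g/cm³

The CsCl-type structure contains Z = 1 formula unit per cell; M(CsCl) = 132.9 + 35.45 = 168.35 g/mol.
a³ = (4.130 × 10^-8 cm)³ = 7.044 × 10^-23 cm³.
ρ = 1 × 168.35 / (6.022 × 10²³ × 7.044 × 10^-23) = 3.968 g/cm³.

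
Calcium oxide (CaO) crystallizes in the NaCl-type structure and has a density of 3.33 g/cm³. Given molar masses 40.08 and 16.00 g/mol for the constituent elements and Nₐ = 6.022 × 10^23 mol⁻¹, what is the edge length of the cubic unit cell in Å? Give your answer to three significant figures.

4.82 Å

M(CaO) = 56.08 g/mol; Z = 4 formula units per cell.
a³ = Z·M/(N_A·ρ) = 4 × 56.08 / (6.022 × 10²³ × 3.33) = 1.119 × 10^-22 cm³, so a = 4.818 × 10^-8 cm = 4.82 Å.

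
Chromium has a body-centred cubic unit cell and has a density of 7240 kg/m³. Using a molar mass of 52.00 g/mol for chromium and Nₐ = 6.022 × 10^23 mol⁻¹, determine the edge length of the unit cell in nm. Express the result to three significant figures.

0.288 nm

With Z = 2 atoms per BCC cell, a³ = Z·M/(N_A·ρ) = 2 × 52.00 / (6.022 × 10²³ × 7.240 g/cm³) = 2.385 × 10^-23 cm³.
a = (2.385 × 10^-23)^(1/3) = 2.879 × 10^-8 cm = 0.288 nm.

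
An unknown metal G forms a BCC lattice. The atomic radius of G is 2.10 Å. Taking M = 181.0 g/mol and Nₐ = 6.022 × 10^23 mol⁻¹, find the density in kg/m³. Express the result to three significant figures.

In a BCC lattice, atoms touch along the body diagonal, so √3·a = 4r, giving a = 4.850 Å = 4.850 × 10^-8 cm.
With Z = 2, ρ = Z·M/(N_A·a³) = 2 × 181.0 / (6.022 × 10²³ × 1.141 × 10^-22) = 5.270 g/cm³ = 5270 kg/m³.

5270 kg/m³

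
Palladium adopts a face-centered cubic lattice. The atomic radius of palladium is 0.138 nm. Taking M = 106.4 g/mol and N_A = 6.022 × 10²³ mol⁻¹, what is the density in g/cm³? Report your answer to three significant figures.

In an FCC lattice, atoms touch along the face diagonal, so √2·a = 4r, giving a = 0.3903 nm = 3.903 × 10^-8 cm.
With Z = 4, ρ = Z·M/(N_A·a³) = 4 × 106.4 / (6.022 × 10²³ × 5.947 × 10^-23) = 11.88 g/cm³.

11.9 g/cm³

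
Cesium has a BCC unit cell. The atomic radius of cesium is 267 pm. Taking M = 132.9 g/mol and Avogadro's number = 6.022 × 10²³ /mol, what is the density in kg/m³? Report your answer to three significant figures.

In a BCC lattice, atoms touch along the body diagonal, so √3·a = 4r, giving a = 616.6 pm = 6.166 × 10^-8 cm.
With Z = 2, ρ = Z·M/(N_A·a³) = 2 × 132.9 / (6.022 × 10²³ × 2.344 × 10^-22) = 1.883 g/cm³ = 1880 kg/m³.

1880 kg/m³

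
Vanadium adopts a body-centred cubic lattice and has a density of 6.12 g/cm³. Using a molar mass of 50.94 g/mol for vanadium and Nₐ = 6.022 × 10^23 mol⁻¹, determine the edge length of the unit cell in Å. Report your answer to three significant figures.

3.02 Å

With Z = 2 atoms per BCC cell, a³ = Z·M/(N_A·ρ) = 2 × 50.94 / (6.022 × 10²³ × 6.120 g/cm³) = 2.764 × 10^-23 cm³.
a = (2.764 × 10^-23)^(1/3) = 3.024 × 10^-8 cm = 3.02 Å.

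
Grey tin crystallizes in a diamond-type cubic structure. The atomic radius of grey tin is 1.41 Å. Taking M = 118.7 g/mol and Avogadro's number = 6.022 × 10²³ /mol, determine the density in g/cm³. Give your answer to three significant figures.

5.71 g/cm³

In a diamond cubic lattice, nearest neighbors lie along the body diagonal with √3·a = 8r, giving a = 6.513 Å = 6.513 × 10^-8 cm.
With Z = 8, ρ = Z·M/(N_A·a³) = 8 × 118.7 / (6.022 × 10²³ × 2.762 × 10^-22) = 5.709 g/cm³.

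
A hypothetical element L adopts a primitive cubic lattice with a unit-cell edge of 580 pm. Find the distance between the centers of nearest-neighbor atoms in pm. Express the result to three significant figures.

In a simple cubic structure, atoms touch along the cell edge, so a = 2r; the nearest-neighbor distance equals 2r = 1.000·a.
d = 1.000 × 580 = 580 pm.

580 pm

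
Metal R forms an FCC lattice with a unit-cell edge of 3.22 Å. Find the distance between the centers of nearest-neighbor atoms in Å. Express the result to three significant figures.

In an FCC structure, atoms touch along the face diagonal, so √2·a = 4r; the nearest-neighbor distance equals 2r = 0.7071·a.
d = 0.7071 × 3.22 = 2.28 Å.

2.28 Å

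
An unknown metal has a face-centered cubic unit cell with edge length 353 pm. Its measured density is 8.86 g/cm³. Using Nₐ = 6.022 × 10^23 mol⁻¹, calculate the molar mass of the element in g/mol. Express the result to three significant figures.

An FCC cell has Z = 4 atoms; a = 3.530 × 10^-8 cm.
M = ρ·N_A·a³/Z = 8.86 × 6.022 × 10²³ × 4.399 × 10^-23 / 4 = 58.7 g/mol.

58.7 g/mol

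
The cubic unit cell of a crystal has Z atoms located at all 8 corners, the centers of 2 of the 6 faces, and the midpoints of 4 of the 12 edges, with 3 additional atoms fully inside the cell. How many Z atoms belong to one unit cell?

Corner atoms are shared by 8 cells (1/8 each), face atoms by 2 (1/2 each), edge atoms by 4 (1/4 each), interior atoms are unshared.
Net atoms = 8 × 1/8 + 2 × 1/2 + 4 × 1/4 + 3 = 1 + 1 + 1 + 3 = 6.

6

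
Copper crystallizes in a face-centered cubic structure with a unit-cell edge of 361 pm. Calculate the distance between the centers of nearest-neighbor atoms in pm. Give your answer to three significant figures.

In an FCC structure, atoms touch along the face diagonal, so √2·a = 4r; the nearest-neighbor distance equals 2r = 0.7071·a.
d = 0.7071 × 361 = 255 pm.

255 pm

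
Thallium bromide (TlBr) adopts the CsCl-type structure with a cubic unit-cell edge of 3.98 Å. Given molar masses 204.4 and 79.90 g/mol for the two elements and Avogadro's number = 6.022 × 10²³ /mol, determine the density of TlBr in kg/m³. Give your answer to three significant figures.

The CsCl-type structure contains Z = 1 formula unit per cell; M(TlBr) = 204.4 + 79.90 = 284.3 g/mol.
a³ = (3.980 × 10^-8 cm)³ = 6.304 × 10^-23 cm³.
ρ = 1 × 284.3 / (6.022 × 10²³ × 6.304 × 10^-23) = 7.488 g/cm³ = 7490 kg/m³.

7490 kg/m³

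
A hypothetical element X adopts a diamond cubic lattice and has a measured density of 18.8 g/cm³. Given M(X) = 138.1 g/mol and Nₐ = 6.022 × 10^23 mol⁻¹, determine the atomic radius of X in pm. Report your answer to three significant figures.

For a diamond cubic cell (Z = 8), a³ = Z·M/(N_A·ρ) = 8 × 138.1 / (6.022 × 10²³ × 18.80) = 9.759 × 10^-23 cm³, so a = 4.604 × 10^-8 cm = 460.4 pm.
Nearest neighbors lie along the body diagonal with √3·a = 8r, so r = 0.2165 × a = 99.7 pm.

99.7 pm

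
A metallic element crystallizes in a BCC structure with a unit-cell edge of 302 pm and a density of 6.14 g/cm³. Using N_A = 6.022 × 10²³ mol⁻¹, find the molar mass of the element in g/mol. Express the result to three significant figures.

A BCC cell has Z = 2 atoms; a = 3.020 × 10^-8 cm.
M = ρ·N_A·a³/Z = 6.14 × 6.022 × 10²³ × 2.754 × 10^-23 / 2 = 50.9 g/mol.

50.9 g/mol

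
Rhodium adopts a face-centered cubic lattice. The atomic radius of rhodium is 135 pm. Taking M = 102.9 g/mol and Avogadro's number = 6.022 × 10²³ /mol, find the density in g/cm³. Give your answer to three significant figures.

In an FCC lattice, atoms touch along the face diagonal, so √2·a = 4r, giving a = 381.8 pm = 3.818 × 10^-8 cm.
With Z = 4, ρ = Z·M/(N_A·a³) = 4 × 102.9 / (6.022 × 10²³ × 5.567 × 10^-23) = 12.28 g/cm³.

12.3 g/cm³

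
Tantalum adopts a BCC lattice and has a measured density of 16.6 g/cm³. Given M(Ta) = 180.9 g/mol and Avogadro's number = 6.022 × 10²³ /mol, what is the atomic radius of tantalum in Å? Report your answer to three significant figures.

1.43 Å

For a BCC cell (Z = 2), a³ = Z·M/(N_A·ρ) = 2 × 180.9 / (6.022 × 10²³ × 16.60) = 3.619 × 10^-23 cm³, so a = 3.308 × 10^-8 cm = 3.308 Å.
Atoms touch along the body diagonal, so √3·a = 4r, so r = 0.4330 × a = 1.43 Å.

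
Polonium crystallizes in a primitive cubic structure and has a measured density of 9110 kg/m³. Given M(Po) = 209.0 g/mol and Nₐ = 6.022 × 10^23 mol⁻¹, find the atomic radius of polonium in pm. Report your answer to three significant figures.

For a simple cubic cell (Z = 1), a³ = Z·M/(N_A·ρ) = 1 × 209.0 / (6.022 × 10²³ × 9.110) = 3.810 × 10^-23 cm³, so a = 3.365 × 10^-8 cm = 336.5 pm.
Atoms touch along the cell edge, so a = 2r, so r = 0.5000 × a = 168 pm.

168 pm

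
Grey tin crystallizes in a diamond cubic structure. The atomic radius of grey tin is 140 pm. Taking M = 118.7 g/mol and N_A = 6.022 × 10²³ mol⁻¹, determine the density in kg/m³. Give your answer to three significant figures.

5830 kg/m³

In a diamond cubic lattice, nearest neighbors lie along the body diagonal with √3·a = 8r, giving a = 646.6 pm = 6.466 × 10^-8 cm.
With Z = 8, ρ = Z·M/(N_A·a³) = 8 × 118.7 / (6.022 × 10²³ × 2.704 × 10^-22) = 5.832 g/cm³ = 5830 kg/m³.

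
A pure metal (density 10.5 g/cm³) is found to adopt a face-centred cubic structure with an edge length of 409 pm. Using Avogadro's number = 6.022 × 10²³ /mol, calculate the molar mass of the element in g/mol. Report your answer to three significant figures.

108 g/mol

An FCC cell has Z = 4 atoms; a = 4.090 × 10^-8 cm.
M = ρ·N_A·a³/Z = 10.5 × 6.022 × 10²³ × 6.842 × 10^-23 / 4 = 108 g/mol.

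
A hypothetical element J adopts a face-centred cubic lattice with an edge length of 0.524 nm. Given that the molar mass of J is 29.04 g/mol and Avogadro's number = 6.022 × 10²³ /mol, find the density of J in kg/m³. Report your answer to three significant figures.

An FCC unit cell contains Z = 4 atoms.
Cell volume: a³ = (0.524 nm)³ = (5.240 × 10^-8 cm)³ = 1.439 × 10^-22 cm³.
ρ = Z·M/(N_A·a³) = 4 × 29.04 / (6.022 × 10²³ × 1.439 × 10^-22) = 1.341 g/cm³ = 1340 kg/m³.

1340 kg/m³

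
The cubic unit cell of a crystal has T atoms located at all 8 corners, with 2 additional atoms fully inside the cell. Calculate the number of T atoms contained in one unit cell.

3

Corner atoms are shared by 8 cells (1/8 each), interior atoms are unshared.
Net atoms = 8 × 1/8 + 2 = 1 + 2 = 3.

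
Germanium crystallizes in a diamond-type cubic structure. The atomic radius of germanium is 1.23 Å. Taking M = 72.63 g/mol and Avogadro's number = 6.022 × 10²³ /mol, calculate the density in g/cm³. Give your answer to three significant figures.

In a diamond cubic lattice, nearest neighbors lie along the body diagonal with √3·a = 8r, giving a = 5.681 Å = 5.681 × 10^-8 cm.
With Z = 8, ρ = Z·M/(N_A·a³) = 8 × 72.63 / (6.022 × 10²³ × 1.834 × 10^-22) = 5.262 g/cm³.

5.26 g/cm³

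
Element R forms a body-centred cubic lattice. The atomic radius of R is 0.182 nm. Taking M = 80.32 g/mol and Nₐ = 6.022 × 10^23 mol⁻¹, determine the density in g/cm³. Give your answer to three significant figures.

3.59 g/cm³

In a BCC lattice, atoms touch along the body diagonal, so √3·a = 4r, giving a = 0.4203 nm = 4.203 × 10^-8 cm.
With Z = 2, ρ = Z·M/(N_A·a³) = 2 × 80.32 / (6.022 × 10²³ × 7.425 × 10^-23) = 3.593 g/cm³.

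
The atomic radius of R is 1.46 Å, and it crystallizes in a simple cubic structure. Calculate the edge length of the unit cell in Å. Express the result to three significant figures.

2.92 Å

In a simple cubic lattice, atoms touch along the cell edge, so a = 2r.
a = 2r = 2 × 1.46 = 2.92 Å.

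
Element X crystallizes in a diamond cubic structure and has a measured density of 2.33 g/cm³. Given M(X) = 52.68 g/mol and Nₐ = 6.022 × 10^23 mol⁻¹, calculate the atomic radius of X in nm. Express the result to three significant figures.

0.145 nm

For a diamond cubic cell (Z = 8), a³ = Z·M/(N_A·ρ) = 8 × 52.68 / (6.022 × 10²³ × 2.330) = 3.004 × 10^-22 cm³, so a = 6.697 × 10^-8 cm = 0.6697 nm.
Nearest neighbors lie along the body diagonal with √3·a = 8r, so r = 0.2165 × a = 0.145 nm.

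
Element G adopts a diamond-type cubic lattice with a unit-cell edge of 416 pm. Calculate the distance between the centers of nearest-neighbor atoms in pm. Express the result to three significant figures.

In a diamond cubic structure, nearest neighbors lie along the body diagonal with √3·a = 8r; the nearest-neighbor distance equals 2r = 0.4330·a.
d = 0.4330 × 416 = 180 pm.

180 pm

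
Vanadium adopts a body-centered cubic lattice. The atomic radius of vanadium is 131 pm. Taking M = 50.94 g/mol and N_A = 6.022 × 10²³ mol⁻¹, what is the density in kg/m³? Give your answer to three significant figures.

6110 kg/m³

In a BCC lattice, atoms touch along the body diagonal, so √3·a = 4r, giving a = 302.5 pm = 3.025 × 10^-8 cm.
With Z = 2, ρ = Z·M/(N_A·a³) = 2 × 50.94 / (6.022 × 10²³ × 2.769 × 10^-23) = 6.110 g/cm³ = 6110 kg/m³.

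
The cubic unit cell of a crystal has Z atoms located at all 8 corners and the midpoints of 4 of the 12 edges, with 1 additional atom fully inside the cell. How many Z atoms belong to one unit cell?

3

Corner atoms are shared by 8 cells (1/8 each), edge atoms by 4 (1/4 each), interior atoms are unshared.
Net atoms = 8 × 1/8 + 4 × 1/4 + 1 = 1 + 1 + 1 = 3.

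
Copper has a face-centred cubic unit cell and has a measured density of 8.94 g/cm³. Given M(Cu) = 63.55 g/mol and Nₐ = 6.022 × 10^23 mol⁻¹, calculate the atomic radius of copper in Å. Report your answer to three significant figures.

For an FCC cell (Z = 4), a³ = Z·M/(N_A·ρ) = 4 × 63.55 / (6.022 × 10²³ × 8.940) = 4.722 × 10^-23 cm³, so a = 3.614 × 10^-8 cm = 3.614 Å.
Atoms touch along the face diagonal, so √2·a = 4r, so r = 0.3536 × a = 1.28 Å.

1.28 Å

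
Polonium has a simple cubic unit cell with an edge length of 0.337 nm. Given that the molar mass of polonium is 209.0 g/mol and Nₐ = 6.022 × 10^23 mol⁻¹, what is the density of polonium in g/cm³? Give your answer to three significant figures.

A simple cubic unit cell contains Z = 1 atom.
Cell volume: a³ = (0.337 nm)³ = (3.370 × 10^-8 cm)³ = 3.827 × 10^-23 cm³.
ρ = Z·M/(N_A·a³) = 1 × 209.0 / (6.022 × 10²³ × 3.827 × 10^-23) = 9.068 g/cm³.

9.07 g/cm³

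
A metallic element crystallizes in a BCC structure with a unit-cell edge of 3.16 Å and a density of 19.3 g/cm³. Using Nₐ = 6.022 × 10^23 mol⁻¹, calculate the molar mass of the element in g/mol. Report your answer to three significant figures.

183 g/mol

A BCC cell has Z = 2 atoms; a = 3.160 × 10^-8 cm.
M = ρ·N_A·a³/Z = 19.3 × 6.022 × 10²³ × 3.155 × 10^-23 / 2 = 183 g/mol.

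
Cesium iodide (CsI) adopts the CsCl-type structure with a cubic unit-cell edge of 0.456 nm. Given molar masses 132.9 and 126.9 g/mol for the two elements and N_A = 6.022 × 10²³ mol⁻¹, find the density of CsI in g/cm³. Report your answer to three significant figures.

4.55 g/cm³

The CsCl-type structure contains Z = 1 formula unit per cell; M(CsI) = 132.9 + 126.9 = 259.8 g/mol.
a³ = (4.560 × 10^-8 cm)³ = 9.482 × 10^-23 cm³.
ρ = 1 × 259.8 / (6.022 × 10²³ × 9.482 × 10^-23) = 4.550 g/cm³.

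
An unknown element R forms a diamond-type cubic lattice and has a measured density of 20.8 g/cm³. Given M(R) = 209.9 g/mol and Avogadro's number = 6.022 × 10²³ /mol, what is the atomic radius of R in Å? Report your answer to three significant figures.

1.11 Å

For a diamond cubic cell (Z = 8), a³ = Z·M/(N_A·ρ) = 8 × 209.9 / (6.022 × 10²³ × 20.80) = 1.341 × 10^-22 cm³, so a = 5.118 × 10^-8 cm = 5.118 Å.
Nearest neighbors lie along the body diagonal with √3·a = 8r, so r = 0.2165 × a = 1.11 Å.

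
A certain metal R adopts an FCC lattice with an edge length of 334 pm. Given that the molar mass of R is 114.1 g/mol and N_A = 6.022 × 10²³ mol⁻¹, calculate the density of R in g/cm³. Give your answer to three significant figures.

20.3 g/cm³

An FCC unit cell contains Z = 4 atoms.
Cell volume: a³ = (334 pm)³ = (3.340 × 10^-8 cm)³ = 3.726 × 10^-23 cm³.
ρ = Z·M/(N_A·a³) = 4 × 114.1 / (6.022 × 10²³ × 3.726 × 10^-23) = 20.34 g/cm³.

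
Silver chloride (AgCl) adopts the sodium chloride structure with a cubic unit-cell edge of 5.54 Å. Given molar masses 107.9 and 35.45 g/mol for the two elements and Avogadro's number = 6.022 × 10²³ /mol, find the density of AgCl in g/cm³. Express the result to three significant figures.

The sodium chloride structure contains Z = 4 formula units per cell; M(AgCl) = 107.9 + 35.45 = 143.35 g/mol.
a³ = (5.540 × 10^-8 cm)³ = 1.700 × 10^-22 cm³.
ρ = 4 × 143.35 / (6.022 × 10²³ × 1.700 × 10^-22) = 5.600 g/cm³.

5.60 g/cm³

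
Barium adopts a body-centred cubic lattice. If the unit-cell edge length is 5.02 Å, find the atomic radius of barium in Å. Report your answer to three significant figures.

2.17 Å

In a BCC lattice, atoms touch along the body diagonal, so √3·a = 4r.
r = √3·a/4 = 1.7321 × 5.02 / 4 = 2.17 Å.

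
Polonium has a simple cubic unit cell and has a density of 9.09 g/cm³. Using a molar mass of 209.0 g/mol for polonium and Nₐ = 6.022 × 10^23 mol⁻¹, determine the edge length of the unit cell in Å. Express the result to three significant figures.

3.37 Å

With Z = 1 atom per simple cubic cell, a³ = Z·M/(N_A·ρ) = 1 × 209.0 / (6.022 × 10²³ × 9.090 g/cm³) = 3.818 × 10^-23 cm³.
a = (3.818 × 10^-23)^(1/3) = 3.367 × 10^-8 cm = 3.37 Å.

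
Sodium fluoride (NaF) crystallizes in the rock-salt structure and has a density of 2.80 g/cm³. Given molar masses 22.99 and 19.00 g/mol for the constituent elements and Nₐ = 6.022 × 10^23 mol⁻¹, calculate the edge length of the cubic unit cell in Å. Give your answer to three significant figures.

M(NaF) = 41.99 g/mol; Z = 4 formula units per cell.
a³ = Z·M/(N_A·ρ) = 4 × 41.99 / (6.022 × 10²³ × 2.80) = 9.961 × 10^-23 cm³, so a = 4.636 × 10^-8 cm = 4.64 Å.

4.64 Å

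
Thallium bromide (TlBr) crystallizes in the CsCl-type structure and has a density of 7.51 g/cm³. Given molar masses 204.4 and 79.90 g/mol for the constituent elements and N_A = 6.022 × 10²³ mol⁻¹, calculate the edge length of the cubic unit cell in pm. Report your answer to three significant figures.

M(TlBr) = 284.3 g/mol; Z = 1 formula unit per cell.
a³ = Z·M/(N_A·ρ) = 1 × 284.3 / (6.022 × 10²³ × 7.51) = 6.286 × 10^-23 cm³, so a = 3.976 × 10^-8 cm = 398 pm.

398 pm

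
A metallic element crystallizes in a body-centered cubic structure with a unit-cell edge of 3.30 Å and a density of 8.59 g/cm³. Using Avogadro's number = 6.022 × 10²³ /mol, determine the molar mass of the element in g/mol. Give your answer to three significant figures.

92.9 g/mol

A BCC cell has Z = 2 atoms; a = 3.300 × 10^-8 cm.
M = ρ·N_A·a³/Z = 8.59 × 6.022 × 10²³ × 3.594 × 10^-23 / 2 = 92.9 g/mol.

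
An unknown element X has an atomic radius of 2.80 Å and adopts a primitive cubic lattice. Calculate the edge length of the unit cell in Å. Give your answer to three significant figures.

5.60 Å

In a simple cubic lattice, atoms touch along the cell edge, so a = 2r.
a = 2r = 2 × 2.80 = 5.60 Å.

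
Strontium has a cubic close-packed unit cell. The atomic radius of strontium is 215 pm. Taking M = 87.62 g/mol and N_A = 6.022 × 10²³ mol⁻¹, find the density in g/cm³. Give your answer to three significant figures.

2.59 g/cm³

In an FCC lattice, atoms touch along the face diagonal, so √2·a = 4r, giving a = 608.1 pm = 6.081 × 10^-8 cm.
With Z = 4, ρ = Z·M/(N_A·a³) = 4 × 87.62 / (6.022 × 10²³ × 2.249 × 10^-22) = 2.588 g/cm³.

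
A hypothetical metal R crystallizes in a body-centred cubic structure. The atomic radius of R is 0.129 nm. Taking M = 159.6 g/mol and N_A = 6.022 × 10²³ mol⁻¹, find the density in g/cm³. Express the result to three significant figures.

In a BCC lattice, atoms touch along the body diagonal, so √3·a = 4r, giving a = 0.2979 nm = 2.979 × 10^-8 cm.
With Z = 2, ρ = Z·M/(N_A·a³) = 2 × 159.6 / (6.022 × 10²³ × 2.644 × 10^-23) = 20.05 g/cm³.

20.0 g/cm³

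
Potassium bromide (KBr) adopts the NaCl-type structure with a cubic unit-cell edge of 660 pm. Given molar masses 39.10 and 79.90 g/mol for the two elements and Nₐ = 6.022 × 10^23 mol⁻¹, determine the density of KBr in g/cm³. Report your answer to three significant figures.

2.75 g/cm³

The NaCl-type structure contains Z = 4 formula units per cell; M(KBr) = 39.10 + 79.90 = 119.0 g/mol.
a³ = (6.600 × 10^-8 cm)³ = 2.875 × 10^-22 cm³.
ρ = 4 × 119.0 / (6.022 × 10²³ × 2.875 × 10^-22) = 2.749 g/cm³.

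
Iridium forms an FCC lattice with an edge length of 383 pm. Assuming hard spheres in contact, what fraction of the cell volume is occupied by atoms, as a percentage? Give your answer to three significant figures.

In an FCC lattice atoms touch along the face diagonal, so √2·a = 4r, so r = 0.3536a = 135.4 pm.
Packing fraction = Z·(4/3)πr³ / a³ = 4 × (4/3)π × (135.4)³ / (383)³ = 0.7405 = 74.0%.

74.0%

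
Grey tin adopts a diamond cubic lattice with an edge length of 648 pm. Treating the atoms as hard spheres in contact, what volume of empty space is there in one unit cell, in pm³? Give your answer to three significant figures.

In a diamond cubic lattice nearest neighbors lie along the body diagonal with √3·a = 8r, so r = 0.2165a = 140.3 pm.
V_cell = a³ = 2.721 × 10^8 pm³; V_atoms = 8 × (4/3)πr³ = 9.254 × 10^7 pm³.
Empty space = 2.721 × 10^8 − 9.254 × 10^7 = 1.80 × 10^8 pm³.

1.80 × 10^8 pm³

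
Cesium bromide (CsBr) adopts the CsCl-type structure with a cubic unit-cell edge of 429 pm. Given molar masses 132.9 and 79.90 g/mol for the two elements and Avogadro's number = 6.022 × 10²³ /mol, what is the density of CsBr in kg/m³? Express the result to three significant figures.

4480 kg/m³

The CsCl-type structure contains Z = 1 formula unit per cell; M(CsBr) = 132.9 + 79.90 = 212.8 g/mol.
a³ = (4.290 × 10^-8 cm)³ = 7.895 × 10^-23 cm³.
ρ = 1 × 212.8 / (6.022 × 10²³ × 7.895 × 10^-23) = 4.476 g/cm³ = 4480 kg/m³.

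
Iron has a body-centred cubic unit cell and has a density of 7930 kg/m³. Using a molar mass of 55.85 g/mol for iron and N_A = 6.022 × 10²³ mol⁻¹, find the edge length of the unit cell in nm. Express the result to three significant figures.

0.286 nm

With Z = 2 atoms per BCC cell, a³ = Z·M/(N_A·ρ) = 2 × 55.85 / (6.022 × 10²³ × 7.930 g/cm³) = 2.339 × 10^-23 cm³.
a = (2.339 × 10^-23)^(1/3) = 2.860 × 10^-8 cm = 0.286 nm.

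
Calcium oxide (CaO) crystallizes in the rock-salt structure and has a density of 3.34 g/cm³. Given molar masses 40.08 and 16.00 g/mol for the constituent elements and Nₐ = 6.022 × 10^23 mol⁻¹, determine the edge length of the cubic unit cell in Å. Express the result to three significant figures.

4.81 Å

M(CaO) = 56.08 g/mol; Z = 4 formula units per cell.
a³ = Z·M/(N_A·ρ) = 4 × 56.08 / (6.022 × 10²³ × 3.34) = 1.115 × 10^-22 cm³, so a = 4.813 × 10^-8 cm = 4.81 Å.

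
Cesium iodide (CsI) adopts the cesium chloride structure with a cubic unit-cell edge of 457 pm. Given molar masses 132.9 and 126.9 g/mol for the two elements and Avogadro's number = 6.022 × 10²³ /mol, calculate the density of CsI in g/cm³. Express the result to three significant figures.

The cesium chloride structure contains Z = 1 formula unit per cell; M(CsI) = 132.9 + 126.9 = 259.8 g/mol.
a³ = (4.570 × 10^-8 cm)³ = 9.544 × 10^-23 cm³.
ρ = 1 × 259.8 / (6.022 × 10²³ × 9.544 × 10^-23) = 4.520 g/cm³.

4.52 g/cm³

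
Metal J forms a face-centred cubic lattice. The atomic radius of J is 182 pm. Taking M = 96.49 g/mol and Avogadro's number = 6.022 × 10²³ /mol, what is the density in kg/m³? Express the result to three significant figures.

4700 kg/m³

In an FCC lattice, atoms touch along the face diagonal, so √2·a = 4r, giving a = 514.8 pm = 5.148 × 10^-8 cm.
With Z = 4, ρ = Z·M/(N_A·a³) = 4 × 96.49 / (6.022 × 10²³ × 1.364 × 10^-22) = 4.698 g/cm³ = 4700 kg/m³.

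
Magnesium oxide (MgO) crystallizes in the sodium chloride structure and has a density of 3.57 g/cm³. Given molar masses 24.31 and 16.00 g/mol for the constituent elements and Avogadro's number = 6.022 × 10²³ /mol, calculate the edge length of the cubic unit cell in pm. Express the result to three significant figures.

422 pm

M(MgO) = 40.31 g/mol; Z = 4 formula units per cell.
a³ = Z·M/(N_A·ρ) = 4 × 40.31 / (6.022 × 10²³ × 3.57) = 7.500 × 10^-23 cm³, so a = 4.217 × 10^-8 cm = 422 pm.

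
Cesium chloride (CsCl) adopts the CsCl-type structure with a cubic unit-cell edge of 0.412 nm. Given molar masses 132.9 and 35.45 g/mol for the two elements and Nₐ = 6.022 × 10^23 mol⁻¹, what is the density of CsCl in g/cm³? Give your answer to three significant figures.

4.00 g/cm³

The CsCl-type structure contains Z = 1 formula unit per cell; M(CsCl) = 132.9 + 35.45 = 168.35 g/mol.
a³ = (4.120 × 10^-8 cm)³ = 6.993 × 10^-23 cm³.
ρ = 1 × 168.35 / (6.022 × 10²³ × 6.993 × 10^-23) = 3.997 g/cm³.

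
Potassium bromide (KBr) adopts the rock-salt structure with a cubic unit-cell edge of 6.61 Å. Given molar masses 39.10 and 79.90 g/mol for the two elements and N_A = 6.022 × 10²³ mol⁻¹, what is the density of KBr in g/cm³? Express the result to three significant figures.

The rock-salt structure contains Z = 4 formula units per cell; M(KBr) = 39.10 + 79.90 = 119.0 g/mol.
a³ = (6.610 × 10^-8 cm)³ = 2.888 × 10^-22 cm³.
ρ = 4 × 119.0 / (6.022 × 10²³ × 2.888 × 10^-22) = 2.737 g/cm³.

2.74 g/cm³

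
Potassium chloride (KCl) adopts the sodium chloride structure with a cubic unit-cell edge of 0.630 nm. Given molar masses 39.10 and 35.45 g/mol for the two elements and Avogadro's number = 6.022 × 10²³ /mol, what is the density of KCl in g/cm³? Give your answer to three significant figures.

1.98 g/cm³

The sodium chloride structure contains Z = 4 formula units per cell; M(KCl) = 39.10 + 35.45 = 74.55 g/mol.
a³ = (6.300 × 10^-8 cm)³ = 2.500 × 10^-22 cm³.
ρ = 4 × 74.55 / (6.022 × 10²³ × 2.500 × 10^-22) = 1.980 g/cm³.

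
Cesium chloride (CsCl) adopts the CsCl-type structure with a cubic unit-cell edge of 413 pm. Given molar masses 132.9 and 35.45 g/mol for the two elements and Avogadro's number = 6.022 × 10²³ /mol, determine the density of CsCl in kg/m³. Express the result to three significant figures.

The CsCl-type structure contains Z = 1 formula unit per cell; M(CsCl) = 132.9 + 35.45 = 168.35 g/mol.
a³ = (4.130 × 10^-8 cm)³ = 7.044 × 10^-23 cm³.
ρ = 1 × 168.35 / (6.022 × 10²³ × 7.044 × 10^-23) = 3.968 g/cm³ = 3970 kg/m³.

3970 kg/m³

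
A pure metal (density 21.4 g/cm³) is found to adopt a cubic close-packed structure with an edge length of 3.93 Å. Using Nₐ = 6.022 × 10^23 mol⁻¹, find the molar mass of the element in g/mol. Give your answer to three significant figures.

An FCC cell has Z = 4 atoms; a = 3.930 × 10^-8 cm.
M = ρ·N_A·a³/Z = 21.4 × 6.022 × 10²³ × 6.070 × 10^-23 / 4 = 196 g/mol.

196 g/mol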